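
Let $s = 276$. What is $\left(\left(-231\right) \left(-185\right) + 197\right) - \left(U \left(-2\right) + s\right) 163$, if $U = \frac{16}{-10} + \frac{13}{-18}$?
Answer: $- \frac{126587}{45} \approx -2813.0$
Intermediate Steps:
$U = - \frac{209}{90}$ ($U = 16 \left(- \frac{1}{10}\right) + 13 \left(- \frac{1}{18}\right) = - \frac{8}{5} - \frac{13}{18} = - \frac{209}{90} \approx -2.3222$)
$\left(\left(-231\right) \left(-185\right) + 197\right) - \left(U \left(-2\right) + s\right) 163 = \left(\left(-231\right) \left(-185\right) + 197\right) - \left(\left(- \frac{209}{90}\right) \left(-2\right) + 276\right) 163 = \left(42735 + 197\right) - \left(\frac{209}{45} + 276\right) 163 = 42932 - \frac{12629}{45} \cdot 163 = 42932 - \frac{2058527}{45} = - \frac{126587}{45}$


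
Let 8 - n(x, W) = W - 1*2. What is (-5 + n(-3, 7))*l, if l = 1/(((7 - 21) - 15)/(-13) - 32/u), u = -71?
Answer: -1846/2475 ≈ -0.74586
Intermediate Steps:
n(x, W) = 10 - W (n(x, W) = 8 - (W - 1*2) = 8 - (W - 2) = 8 - (-2 + W) = 8 + (2 - W) = 10 - W)
l = 923/2475 (l = 1/(((7 - 21) - 15)/(-13) - 32/(-71)) = 1/((-14 - 15)*(-1/13) - 32*(-1/71)) = 1/(-29*(-1/13) + 32/71) = 1/(29/13 + 32/71) = 1/(2475/923) = 923/2475 ≈ 0.37293)
(-5 + n(-3, 7))*l = (-5 + (10 - 1*7))*(923/2475) = (-5 + (10 - 7))*(923/2475) = (-5 + 3)*(923/2475) = -2*923/2475 = -1846/2475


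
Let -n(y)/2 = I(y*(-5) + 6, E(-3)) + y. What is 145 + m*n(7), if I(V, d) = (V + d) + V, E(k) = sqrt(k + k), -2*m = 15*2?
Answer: -1385 + 30*I*sqrt(6) ≈ -1385.0 + 73.485*I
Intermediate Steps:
m = -15 (m = -15*2/2 = -1/2*30 = -15)
E(k) = sqrt(2)*sqrt(k) (E(k) = sqrt(2*k) = sqrt(2)*sqrt(k))
I(V, d) = d + 2*V
n(y) = -24 + 18*y - 2*I*sqrt(6) (n(y) = -2*((sqrt(2)*sqrt(-3) + 2*(y*(-5) + 6)) + y) = -2*((sqrt(2)*(I*sqrt(3)) + 2*(-5*y + 6)) + y) = -2*((I*sqrt(6) + 2*(6 - 5*y)) + y) = -2*((I*sqrt(6) + (12 - 10*y)) + y) = -2*((12 - 10*y + I*sqrt(6)) + y) = -2*(12 - 9*y + I*sqrt(6)) = -24 + 18*y - 2*I*sqrt(6))
145 + m*n(7) = 145 - 15*(-24 + 18*7 - 2*I*sqrt(6)) = 145 - 15*(-24 + 126 - 2*I*sqrt(6)) = 145 - 15*(102 - 2*I*sqrt(6)) = 145 + (-1530 + 30*I*sqrt(6)) = -1385 + 30*I*sqrt(6)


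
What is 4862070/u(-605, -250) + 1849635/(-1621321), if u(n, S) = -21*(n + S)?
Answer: 174439244401/646907079 ≈ 269.65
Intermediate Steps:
u(n, S) = -21*S - 21*n (u(n, S) = -21*(S + n) = -21*S - 21*n)
4862070/u(-605, -250) + 1849635/(-1621321) = 4862070/(-21*(-250) - 21*(-605)) + 1849635/(-1621321) = 4862070/(5250 + 12705) + 1849635*(-1/1621321) = 4862070/17955 - 1849635/1621321 = 4862070*(1/17955) - 1849635/1621321 = 108046/399 - 1849635/1621321 = 174439244401/646907079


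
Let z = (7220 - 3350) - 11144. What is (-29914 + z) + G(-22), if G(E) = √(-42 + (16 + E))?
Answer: -37188 + 4*I*√3 ≈ -37188.0 + 6.9282*I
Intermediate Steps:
G(E) = √(-26 + E)
z = -7274 (z = 3870 - 11144 = -7274)
(-29914 + z) + G(-22) = (-29914 - 7274) + √(-26 - 22) = -37188 + √(-48) = -37188 + 4*I*√3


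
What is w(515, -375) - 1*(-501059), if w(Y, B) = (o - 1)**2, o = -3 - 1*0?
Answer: 501075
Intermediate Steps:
o = -3 (o = -3 + 0 = -3)
w(Y, B) = 16 (w(Y, B) = (-3 - 1)**2 = (-4)**2 = 16)
w(515, -375) - 1*(-501059) = 16 - 1*(-501059) = 16 + 501059 = 501075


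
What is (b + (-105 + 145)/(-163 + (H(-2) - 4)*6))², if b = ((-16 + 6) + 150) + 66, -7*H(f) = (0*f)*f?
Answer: 1480864324/34969 ≈ 42348.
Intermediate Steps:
H(f) = 0 (H(f) = -0*f*f/7 = -0*f = -⅐*0 = 0)
b = 206 (b = (-10 + 150) + 66 = 140 + 66 = 206)
(b + (-105 + 145)/(-163 + (H(-2) - 4)*6))² = (206 + (-105 + 145)/(-163 + (0 - 4)*6))² = (206 + 40/(-163 - 4*6))² = (206 + 40/(-163 - 24))² = (206 + 40/(-187))² = (206 + 40*(-1/187))² = (206 - 40/187)² = (38482/187)² = 1480864324/34969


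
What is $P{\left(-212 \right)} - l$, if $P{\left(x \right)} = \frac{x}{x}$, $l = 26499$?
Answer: $-26498$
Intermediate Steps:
$P{\left(x \right)} = 1$
$P{\left(-212 \right)} - l = 1 - 26499 = -26498$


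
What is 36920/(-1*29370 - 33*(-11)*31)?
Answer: -36920/18117 ≈ -2.0379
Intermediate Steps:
36920/(-1*29370 - 33*(-11)*31) = 36920/(-29370 - (-363)*31) = 36920/(-29370 - 1*(-11253)) = 36920/(-29370 + 11253) = 36920/(-18117) = 36920*(-1/18117) = -36920/18117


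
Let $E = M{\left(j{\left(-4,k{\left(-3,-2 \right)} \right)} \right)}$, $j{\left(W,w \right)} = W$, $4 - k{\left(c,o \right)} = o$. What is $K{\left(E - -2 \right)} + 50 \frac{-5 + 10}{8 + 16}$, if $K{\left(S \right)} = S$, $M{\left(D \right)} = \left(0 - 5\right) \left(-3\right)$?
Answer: $\frac{329}{12} \approx 27.417$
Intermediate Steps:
$k{\left(c,o \right)} = 4 - o$
$M{\left(D \right)} = 15$ ($M{\left(D \right)} = \left(-5\right) \left(-3\right) = 15$)
$E = 15$
$K{\left(E - -2 \right)} + 50 \frac{-5 + 10}{8 + 16} = \left(15 - -2\right) + 50 \frac{-5 + 10}{8 + 16} = \left(15 + 2\right) + 50 \cdot \frac{5}{24} = 17 + 50 \cdot 5 \cdot \frac{1}{24} = 17 + 50 \cdot \frac{5}{24} = 17 + \frac{125}{12} = \frac{329}{12}$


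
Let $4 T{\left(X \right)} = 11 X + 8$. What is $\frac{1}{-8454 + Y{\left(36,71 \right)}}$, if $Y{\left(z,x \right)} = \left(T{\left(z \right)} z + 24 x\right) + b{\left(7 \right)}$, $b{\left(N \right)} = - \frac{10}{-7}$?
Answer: $- \frac{7}{21788} \approx -0.00032128$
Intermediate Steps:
$b{\left(N \right)} = \frac{10}{7}$ ($b{\left(N \right)} = \left(-10\right) \left(- \frac{1}{7}\right) = \frac{10}{7}$)
$T{\left(X \right)} = 2 + \frac{11 X}{4}$ ($T{\left(X \right)} = \frac{11 X + 8}{4} = \frac{8 + 11 X}{4} = 2 + \frac{11 X}{4}$)
$Y{\left(z,x \right)} = \frac{10}{7} + 24 x + z \left(2 + \frac{11 z}{4}\right)$ ($Y{\left(z,x \right)} = \left(\left(2 + \frac{11 z}{4}\right) z + 24 x\right) + \frac{10}{7} = \left(z \left(2 + \frac{11 z}{4}\right) + 24 x\right) + \frac{10}{7} = \left(24 x + z \left(2 + \frac{11 z}{4}\right)\right) + \frac{10}{7} = \frac{10}{7} + 24 x + z \left(2 + \frac{11 z}{4}\right)$)
$\frac{1}{-8454 + Y{\left(36,71 \right)}} = \frac{1}{-8454 + \left(\frac{10}{7} + 24 \cdot 71 + \frac{1}{4} \cdot 36 \left(8 + 11 \cdot 36\right)\right)} = \frac{1}{-8454 + \left(\frac{10}{7} + 1704 + \frac{1}{4} \cdot 36 \left(8 + 396\right)\right)} = \frac{1}{-8454 + \left(\frac{10}{7} + 1704 + \frac{1}{4} \cdot 36 \cdot 404\right)} = \frac{1}{-8454 + \left(\frac{10}{7} + 1704 + 3636\right)} = \frac{1}{-8454 + \frac{37390}{7}} = \frac{1}{- \frac{21788}{7}} = - \frac{7}{21788}$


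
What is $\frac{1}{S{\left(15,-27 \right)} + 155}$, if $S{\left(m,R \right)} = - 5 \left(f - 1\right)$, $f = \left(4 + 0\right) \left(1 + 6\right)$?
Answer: $\frac{1}{20} \approx 0.05$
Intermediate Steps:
$f = 28$ ($f = 4 \cdot 7 = 28$)
$S{\left(m,R \right)} = -135$ ($S{\left(m,R \right)} = - 5 \left(28 - 1\right) = \left(-5\right) 27 = -135$)
$\frac{1}{S{\left(15,-27 \right)} + 155} = \frac{1}{-135 + 155} = \frac{1}{20}$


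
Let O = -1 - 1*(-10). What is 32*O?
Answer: 288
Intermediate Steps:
O = 9 (O = -1 + 10 = 9)
32*O = 32*9 = 288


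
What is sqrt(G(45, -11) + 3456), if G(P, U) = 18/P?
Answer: sqrt(86410)/5 ≈ 58.791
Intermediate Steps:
sqrt(G(45, -11) + 3456) = sqrt(18/45 + 3456) = sqrt(18*(1/45) + 3456) = sqrt(2/5 + 3456) = sqrt(17282/5) = sqrt(86410)/5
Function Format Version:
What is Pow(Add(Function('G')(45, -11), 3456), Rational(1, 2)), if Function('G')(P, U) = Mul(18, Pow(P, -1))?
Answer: Mul(Rational(1, 5), Pow(86410, Rational(1, 2))) ≈ 58.791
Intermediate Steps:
Pow(Add(Function('G')(45, -11), 3456), Rational(1, 2)) = Pow(Add(Mul(18, Pow(45, -1)), 3456), Rational(1, 2)) = Pow(Add(Mul(18, Rational(1, 45)), 3456), Rational(1, 2)) = Pow(Add(Rational(2, 5), 3456), Rational(1, 2)) = Pow(Rational(17282, 5), Rational(1, 2)) = Mul(Rational(1, 5), Pow(86410, Rational(1, 2)))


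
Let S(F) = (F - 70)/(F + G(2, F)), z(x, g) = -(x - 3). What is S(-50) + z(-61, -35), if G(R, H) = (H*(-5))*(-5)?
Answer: 4166/65 ≈ 64.092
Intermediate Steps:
G(R, H) = 25*H (G(R, H) = -5*H*(-5) = 25*H)
z(x, g) = 3 - x (z(x, g) = -(-3 + x) = 3 - x)
S(F) = (-70 + F)/(26*F) (S(F) = (F - 70)/(F + 25*F) = (-70 + F)/((26*F)) = (-70 + F)*(1/(26*F)) = (-70 + F)/(26*F))
S(-50) + z(-61, -35) = (1/26)*(-70 - 50)/(-50) + (3 - 1*(-61)) = (1/26)*(-1/50)*(-120) + (3 + 61) = 6/65 + 64 = 4166/65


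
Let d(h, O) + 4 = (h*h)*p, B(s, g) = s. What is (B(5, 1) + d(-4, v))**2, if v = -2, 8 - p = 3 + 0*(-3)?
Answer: 6561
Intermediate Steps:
p = 5 (p = 8 - (3 + 0*(-3)) = 8 - (3 + 0) = 8 - 1*3 = 8 - 3 = 5)
d(h, O) = -4 + 5*h**2 (d(h, O) = -4 + (h*h)*5 = -4 + h**2*5 = -4 + 5*h**2)
(B(5, 1) + d(-4, v))**2 = (5 + (-4 + 5*(-4)**2))**2 = (5 + (-4 + 5*16))**2 = (5 + (-4 + 80))**2 = (5 + 76)**2 = 81**2 = 6561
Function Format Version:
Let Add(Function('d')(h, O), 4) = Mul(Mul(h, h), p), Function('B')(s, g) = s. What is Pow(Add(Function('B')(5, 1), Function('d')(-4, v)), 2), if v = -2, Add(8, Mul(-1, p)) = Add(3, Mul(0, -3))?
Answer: 6561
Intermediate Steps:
p = 5 (p = Add(8, Mul(-1, Add(3, Mul(0, -3)))) = Add(8, Mul(-1, Add(3, 0))) = Add(8, Mul(-1, 3)) = Add(8, -3) = 5)
Function('d')(h, O) = Add(-4, Mul(5, Pow(h, 2))) (Function('d')(h, O) = Add(-4, Mul(Mul(h, h), 5)) = Add(-4, Mul(Pow(h, 2), 5)) = Add(-4, Mul(5, Pow(h, 2))))
Pow(Add(Function('B')(5, 1), Function('d')(-4, v)), 2) = Pow(Add(5, Add(-4, Mul(5, Pow(-4, 2)))), 2) = Pow(Add(5, Add(-4, Mul(5, 16))), 2) = Pow(Add(5, Add(-4, 80)), 2) = Pow(Add(5, 76), 2) = Pow(81, 2) = 6561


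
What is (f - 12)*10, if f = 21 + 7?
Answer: 160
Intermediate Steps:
f = 28
(f - 12)*10 = (28 - 12)*10 = 16*10 = 160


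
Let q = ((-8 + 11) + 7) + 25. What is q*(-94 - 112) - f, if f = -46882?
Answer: 39672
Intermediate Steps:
q = 35 (q = (3 + 7) + 25 = 10 + 25 = 35)
q*(-94 - 112) - f = 35*(-94 - 112) - 1*(-46882) = 35*(-206) + 46882 = -7210 + 46882 = 39672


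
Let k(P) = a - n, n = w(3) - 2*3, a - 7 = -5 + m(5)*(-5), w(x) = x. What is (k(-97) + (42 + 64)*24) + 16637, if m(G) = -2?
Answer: 19196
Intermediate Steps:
a = 12 (a = 7 + (-5 - 2*(-5)) = 7 + (-5 + 10) = 7 + 5 = 12)
n = -3 (n = 3 - 2*3 = 3 - 6 = -3)
k(P) = 15 (k(P) = 12 - 1*(-3) = 12 + 3 = 15)
(k(-97) + (42 + 64)*24) + 16637 = (15 + (42 + 64)*24) + 16637 = (15 + 106*24) + 16637 = (15 + 2544) + 16637 = 2559 + 16637 = 19196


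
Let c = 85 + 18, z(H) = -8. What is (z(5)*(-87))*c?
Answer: 71688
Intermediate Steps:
c = 103
(z(5)*(-87))*c = -8*(-87)*103 = 696*103 = 71688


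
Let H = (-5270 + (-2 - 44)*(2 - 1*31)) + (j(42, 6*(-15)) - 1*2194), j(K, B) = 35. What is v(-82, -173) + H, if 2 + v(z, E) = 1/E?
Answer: -1054782/173 ≈ -6097.0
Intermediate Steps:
v(z, E) = -2 + 1/E
H = -6095 (H = (-5270 + (-2 - 44)*(2 - 1*31)) + (35 - 1*2194) = (-5270 - 46*(2 - 31)) + (35 - 2194) = (-5270 - 46*(-29)) - 2159 = (-5270 + 1334) - 2159 = -3936 - 2159 = -6095)
v(-82, -173) + H = (-2 + 1/(-173)) - 6095 = (-2 - 1/173) - 6095 = -347/173 - 6095 = -1054782/173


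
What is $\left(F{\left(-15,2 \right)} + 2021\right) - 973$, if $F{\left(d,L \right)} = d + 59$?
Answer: $1092$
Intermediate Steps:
$F{\left(d,L \right)} = 59 + d$
$\left(F{\left(-15,2 \right)} + 2021\right) - 973 = \left(\left(59 - 15\right) + 2021\right) - 973 = \left(44 + 2021\right) - 973 = 2065 - 973 = 1092$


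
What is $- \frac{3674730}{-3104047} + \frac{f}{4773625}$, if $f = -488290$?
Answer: $\frac{3205221577324}{2963511272075} \approx 1.0816$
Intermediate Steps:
$- \frac{3674730}{-3104047} + \frac{f}{4773625} = - \frac{3674730}{-3104047} - \frac{488290}{4773625} = \left(-3674730\right) \left(- \frac{1}{3104047}\right) - \frac{97658}{954725} = \frac{3674730}{3104047} - \frac{97658}{954725} = \frac{3205221577324}{2963511272075}$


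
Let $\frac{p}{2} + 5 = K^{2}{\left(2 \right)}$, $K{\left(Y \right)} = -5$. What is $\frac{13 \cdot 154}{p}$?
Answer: $\frac{1001}{20} \approx 50.05$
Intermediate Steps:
$p = 40$ ($p = -10 + 2 \left(-5\right)^{2} = -10 + 2 \cdot 25 = -10 + 50 = 40$)
$\frac{13 \cdot 154}{p} = \frac{13 \cdot 154}{40} = 2002 \cdot \frac{1}{40} = \frac{1001}{20}$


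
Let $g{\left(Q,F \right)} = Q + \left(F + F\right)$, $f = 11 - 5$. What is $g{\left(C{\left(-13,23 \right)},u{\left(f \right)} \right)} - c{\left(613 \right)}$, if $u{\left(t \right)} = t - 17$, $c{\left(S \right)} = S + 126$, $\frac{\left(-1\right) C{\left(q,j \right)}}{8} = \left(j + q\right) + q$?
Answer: $-737$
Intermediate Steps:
$C{\left(q,j \right)} = - 16 q - 8 j$ ($C{\left(q,j \right)} = - 8 \left(\left(j + q\right) + q\right) = - 8 \left(j + 2 q\right) = - 16 q - 8 j$)
$c{\left(S \right)} = 126 + S$
$f = 6$
$u{\left(t \right)} = -17 + t$
$g{\left(Q,F \right)} = Q + 2 F$
$g{\left(C{\left(-13,23 \right)},u{\left(f \right)} \right)} - c{\left(613 \right)} = \left(\left(\left(-16\right) \left(-13\right) - 184\right) + 2 \left(-17 + 6\right)\right) - \left(126 + 613\right) = \left(\left(208 - 184\right) + 2 \left(-11\right)\right) - 739 = \left(24 - 22\right) - 739 = 2 - 739 = -737$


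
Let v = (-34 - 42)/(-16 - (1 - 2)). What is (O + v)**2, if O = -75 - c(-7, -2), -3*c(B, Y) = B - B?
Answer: 1100401/225 ≈ 4890.7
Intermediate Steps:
c(B, Y) = 0 (c(B, Y) = -(B - B)/3 = -1/3*0 = 0)
O = -75 (O = -75 - 1*0 = -75 + 0 = -75)
v = 76/15 (v = -76/(-16 - 1*(-1)) = -76/(-16 + 1) = -76/(-15) = -76*(-1/15) = 76/15 ≈ 5.0667)
(O + v)**2 = (-75 + 76/15)**2 = (-1049/15)**2 = 1100401/225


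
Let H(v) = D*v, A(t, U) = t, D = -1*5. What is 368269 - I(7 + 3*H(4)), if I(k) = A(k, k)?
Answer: 368322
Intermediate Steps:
D = -5
H(v) = -5*v
I(k) = k
368269 - I(7 + 3*H(4)) = 368269 - (7 + 3*(-5*4)) = 368269 - (7 + 3*(-20)) = 368269 - (7 - 60) = 368269 - 1*(-53) = 368269 + 53 = 368322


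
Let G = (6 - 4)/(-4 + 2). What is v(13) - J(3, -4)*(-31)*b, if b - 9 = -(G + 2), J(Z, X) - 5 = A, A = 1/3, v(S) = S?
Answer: 4007/3 ≈ 1335.7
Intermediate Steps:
A = ⅓ ≈ 0.33333
J(Z, X) = 16/3 (J(Z, X) = 5 + ⅓ = 16/3)
G = -1 (G = 2/(-2) = 2*(-½) = -1)
b = 8 (b = 9 - (-1 + 2) = 9 - 1*1 = 9 - 1 = 8)
v(13) - J(3, -4)*(-31)*b = 13 - (16/3)*(-31)*8 = 13 - (-496)*8/3 = 13 - 1*(-3968/3) = 13 + 3968/3 = 4007/3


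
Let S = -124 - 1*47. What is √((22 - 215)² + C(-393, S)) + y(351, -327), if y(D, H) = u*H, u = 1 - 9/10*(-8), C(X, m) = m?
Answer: -13407/5 + √37078 ≈ -2488.8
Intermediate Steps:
S = -171 (S = -124 - 47 = -171)
u = 41/5 (u = 1 - 9*⅒*(-8) = 1 - 9/10*(-8) = 1 + 36/5 = 41/5 ≈ 8.2000)
y(D, H) = 41*H/5
√((22 - 215)² + C(-393, S)) + y(351, -327) = √((22 - 215)² - 171) + (41/5)*(-327) = √((-193)² - 171) - 13407/5 = √(37249 - 171) - 13407/5 = √37078 - 13407/5 = -13407/5 + √37078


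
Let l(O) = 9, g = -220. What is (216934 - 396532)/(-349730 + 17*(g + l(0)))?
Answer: 179598/353317 ≈ 0.50832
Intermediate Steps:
(216934 - 396532)/(-349730 + 17*(g + l(0))) = (216934 - 396532)/(-349730 + 17*(-220 + 9)) = -179598/(-349730 + 17*(-211)) = -179598/(-349730 - 3587) = -179598/(-353317) = -179598*(-1/353317) = 179598/353317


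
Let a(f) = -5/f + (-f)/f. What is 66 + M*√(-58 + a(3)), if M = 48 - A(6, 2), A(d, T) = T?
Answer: 66 + 46*I*√546/3 ≈ 66.0 + 358.29*I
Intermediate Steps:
a(f) = -1 - 5/f (a(f) = -5/f - 1 = -1 - 5/f)
M = 46 (M = 48 - 1*2 = 48 - 2 = 46)
66 + M*√(-58 + a(3)) = 66 + 46*√(-58 + (-5 - 1*3)/3) = 66 + 46*√(-58 + (-5 - 3)/3) = 66 + 46*√(-58 + (⅓)*(-8)) = 66 + 46*√(-58 - 8/3) = 66 + 46*√(-182/3) = 66 + 46*(I*√546/3) = 66 + 46*I*√546/3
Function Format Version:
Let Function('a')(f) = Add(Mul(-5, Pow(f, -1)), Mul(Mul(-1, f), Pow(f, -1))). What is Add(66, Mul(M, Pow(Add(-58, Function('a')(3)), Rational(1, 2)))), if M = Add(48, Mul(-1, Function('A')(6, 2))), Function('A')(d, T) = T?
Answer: Add(66, Mul(Rational(46, 3), I, Pow(546, Rational(1, 2)))) ≈ Add(66.000, Mul(358.29, I))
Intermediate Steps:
Function('a')(f) = Add(-1, Mul(-5, Pow(f, -1))) (Function('a')(f) = Add(Mul(-5, Pow(f, -1)), -1) = Add(-1, Mul(-5, Pow(f, -1))))
M = 46 (M = Add(48, Mul(-1, 2)) = Add(48, -2) = 46)
Add(66, Mul(M, Pow(Add(-58, Function('a')(3)), Rational(1, 2)))) = Add(66, Mul(46, Pow(Add(-58, Mul(Pow(3, -1), Add(-5, Mul(-1, 3)))), Rational(1, 2)))) = Add(66, Mul(46, Pow(Add(-58, Mul(Rational(1, 3), Add(-5, -3))), Rational(1, 2)))) = Add(66, Mul(46, Pow(Add(-58, Mul(Rational(1, 3), -8)), Rational(1, 2)))) = Add(66, Mul(46, Pow(Add(-58, Rational(-8, 3)), Rational(1, 2)))) = Add(66, Mul(46, Pow(Rational(-182, 3), Rational(1, 2)))) = Add(66, Mul(46, Mul(Rational(1, 3), I, Pow(546, Rational(1, 2))))) = Add(66, Mul(Rational(46, 3), I, Pow(546, Rational(1, 2))))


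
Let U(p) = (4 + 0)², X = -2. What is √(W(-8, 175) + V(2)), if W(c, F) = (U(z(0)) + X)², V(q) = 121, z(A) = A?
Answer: √317 ≈ 17.805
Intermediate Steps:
U(p) = 16 (U(p) = 4² = 16)
W(c, F) = 196 (W(c, F) = (16 - 2)² = 14² = 196)
√(W(-8, 175) + V(2)) = √(196 + 121) = √317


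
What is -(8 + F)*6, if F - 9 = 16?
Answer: -198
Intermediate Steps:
F = 25 (F = 9 + 16 = 25)
-(8 + F)*6 = -(8 + 25)*6 = -33*6 = -1*198 = -198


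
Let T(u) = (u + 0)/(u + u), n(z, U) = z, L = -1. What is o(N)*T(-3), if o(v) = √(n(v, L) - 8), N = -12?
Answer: I*√5 ≈ 2.2361*I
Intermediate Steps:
T(u) = ½ (T(u) = u/((2*u)) = u*(1/(2*u)) = ½)
o(v) = √(-8 + v) (o(v) = √(v - 8) = √(-8 + v))
o(N)*T(-3) = √(-8 - 12)*(½) = √(-20)*(½) = (2*I*√5)*(½) = I*√5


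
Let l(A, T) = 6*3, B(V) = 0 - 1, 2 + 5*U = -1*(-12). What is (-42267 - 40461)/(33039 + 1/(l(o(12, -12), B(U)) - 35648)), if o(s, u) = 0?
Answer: -2947598640/1177179569 ≈ -2.5039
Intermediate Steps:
U = 2 (U = -⅖ + (-1*(-12))/5 = -⅖ + (⅕)*12 = -⅖ + 12/5 = 2)
B(V) = -1
l(A, T) = 18
(-42267 - 40461)/(33039 + 1/(l(o(12, -12), B(U)) - 35648)) = (-42267 - 40461)/(33039 + 1/(18 - 35648)) = -82728/(33039 + 1/(-35630)) = -82728/(33039 - 1/35630) = -82728/1177179569/35630 = -82728*35630/1177179569 = -2947598640/1177179569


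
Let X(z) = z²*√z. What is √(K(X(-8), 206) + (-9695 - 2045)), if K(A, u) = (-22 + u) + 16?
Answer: 2*I*√2885 ≈ 107.42*I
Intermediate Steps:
X(z) = z^(5/2)
K(A, u) = -6 + u
√(K(X(-8), 206) + (-9695 - 2045)) = √((-6 + 206) + (-9695 - 2045)) = √(200 - 11740) = √(-11540) = 2*I*√2885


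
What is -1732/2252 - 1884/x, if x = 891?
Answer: -482165/167211 ≈ -2.8836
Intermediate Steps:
-1732/2252 - 1884/x = -1732/2252 - 1884/891 = -1732*1/2252 - 1884*1/891 = -433/563 - 628/297 = -482165/167211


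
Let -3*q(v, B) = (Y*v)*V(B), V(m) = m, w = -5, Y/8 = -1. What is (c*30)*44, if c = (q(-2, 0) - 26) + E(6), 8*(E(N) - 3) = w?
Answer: -31185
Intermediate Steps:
Y = -8 (Y = 8*(-1) = -8)
E(N) = 19/8 (E(N) = 3 + (1/8)*(-5) = 3 - 5/8 = 19/8)
q(v, B) = 8*B*v/3 (q(v, B) = -(-8*v)*B/3 = -(-8)*B*v/3 = 8*B*v/3)
c = -189/8 (c = ((8/3)*0*(-2) - 26) + 19/8 = (0 - 26) + 19/8 = -26 + 19/8 = -189/8 ≈ -23.625)
(c*30)*44 = -189/8*30*44 = -2835/4*44 = -31185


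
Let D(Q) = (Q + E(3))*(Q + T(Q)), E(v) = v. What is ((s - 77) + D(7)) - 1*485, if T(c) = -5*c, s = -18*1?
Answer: -860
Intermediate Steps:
s = -18
D(Q) = -4*Q*(3 + Q) (D(Q) = (Q + 3)*(Q - 5*Q) = (3 + Q)*(-4*Q) = -4*Q*(3 + Q))
((s - 77) + D(7)) - 1*485 = ((-18 - 77) + 4*7*(-3 - 1*7)) - 1*485 = (-95 + 4*7*(-3 - 7)) - 485 = (-95 + 4*7*(-10)) - 485 = (-95 - 280) - 485 = -375 - 485 = -860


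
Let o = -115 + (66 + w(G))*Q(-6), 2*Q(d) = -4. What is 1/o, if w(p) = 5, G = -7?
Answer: -1/257 ≈ -0.0038911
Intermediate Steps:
Q(d) = -2 (Q(d) = (½)*(-4) = -2)
o = -257 (o = -115 + (66 + 5)*(-2) = -115 + 71*(-2) = -115 - 142 = -257)
1/o = 1/(-257) = -1/257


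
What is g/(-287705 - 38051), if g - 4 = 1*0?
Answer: -1/81439 ≈ -1.2279e-5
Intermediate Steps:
g = 4 (g = 4 + 1*0 = 4 + 0 = 4)
g/(-287705 - 38051) = 4/(-287705 - 38051) = 4/(-325756) = -1/325756*4 = -1/81439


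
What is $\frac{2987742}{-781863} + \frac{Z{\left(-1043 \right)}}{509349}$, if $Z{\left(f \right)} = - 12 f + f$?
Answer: $- \frac{504277695253}{132747045729} \approx -3.7988$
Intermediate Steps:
$Z{\left(f \right)} = - 11 f$
$\frac{2987742}{-781863} + \frac{Z{\left(-1043 \right)}}{509349} = \frac{2987742}{-781863} + \frac{\left(-11\right) \left(-1043\right)}{509349} = 2987742 \left(- \frac{1}{781863}\right) + 11473 \cdot \frac{1}{509349} = - \frac{995914}{260621} + \frac{11473}{509349} = - \frac{504277695253}{132747045729}$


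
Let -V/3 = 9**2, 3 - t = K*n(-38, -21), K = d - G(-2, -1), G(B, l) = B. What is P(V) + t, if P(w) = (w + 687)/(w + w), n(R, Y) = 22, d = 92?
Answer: -167339/81 ≈ -2065.9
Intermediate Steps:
K = 94 (K = 92 - 1*(-2) = 92 + 2 = 94)
t = -2065 (t = 3 - 94*22 = 3 - 1*2068 = 3 - 2068 = -2065)
V = -243 (V = -3*9**2 = -3*81 = -243)
P(w) = (687 + w)/(2*w) (P(w) = (687 + w)/((2*w)) = (687 + w)*(1/(2*w)) = (687 + w)/(2*w))
P(V) + t = (1/2)*(687 - 243)/(-243) - 2065 = (1/2)*(-1/243)*444 - 2065 = -74/81 - 2065 = -167339/81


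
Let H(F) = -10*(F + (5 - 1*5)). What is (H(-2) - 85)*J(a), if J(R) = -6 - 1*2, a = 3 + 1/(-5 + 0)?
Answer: 520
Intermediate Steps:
H(F) = -10*F (H(F) = -10*(F + (5 - 5)) = -10*(F + 0) = -10*F)
a = 14/5 (a = 3 + 1/(-5) = 3 - 1/5 = 14/5 ≈ 2.8000)
J(R) = -8 (J(R) = -6 - 2 = -8)
(H(-2) - 85)*J(a) = (-10*(-2) - 85)*(-8) = (20 - 85)*(-8) = -65*(-8) = 520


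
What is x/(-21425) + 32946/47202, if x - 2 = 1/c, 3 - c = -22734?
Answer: 106981168946/153293286003 ≈ 0.69789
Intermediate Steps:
c = 22737 (c = 3 - 1*(-22734) = 3 + 22734 = 22737)
x = 45475/22737 (x = 2 + 1/22737 = 45475/22737 ≈ 2.0000)
x/(-21425) + 32946/47202 = (45475/22737)/(-21425) + 32946/47202 = (45475/22737)*(-1/21425) + 32946*(1/47202) = -1819/19485609 + 5491/7867 = 106981168946/153293286003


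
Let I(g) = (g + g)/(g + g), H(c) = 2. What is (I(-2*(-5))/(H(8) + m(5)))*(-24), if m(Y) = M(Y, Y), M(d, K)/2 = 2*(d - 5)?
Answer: -12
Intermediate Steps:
M(d, K) = -20 + 4*d (M(d, K) = 2*(2*(d - 5)) = 2*(2*(-5 + d)) = 2*(-10 + 2*d) = -20 + 4*d)
m(Y) = -20 + 4*Y
I(g) = 1 (I(g) = (2*g)/((2*g)) = (2*g)*(1/(2*g)) = 1)
(I(-2*(-5))/(H(8) + m(5)))*(-24) = (1/(2 + (-20 + 4*5)))*(-24) = (1/(2 + (-20 + 20)))*(-24) = (1/(2 + 0))*(-24) = (1/2)*(-24) = -12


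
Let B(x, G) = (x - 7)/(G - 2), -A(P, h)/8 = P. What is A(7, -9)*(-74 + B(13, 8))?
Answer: 4088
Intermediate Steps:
A(P, h) = -8*P
B(x, G) = (-7 + x)/(-2 + G)
A(7, -9)*(-74 + B(13, 8)) = (-8*7)*(-74 + (-7 + 13)/(-2 + 8)) = -56*(-74 + 6/6) = -56*(-74 + (⅙)*6) = -56*(-74 + 1) = -56*(-73) = 4088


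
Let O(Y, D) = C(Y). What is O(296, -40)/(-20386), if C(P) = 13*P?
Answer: -1924/10193 ≈ -0.18876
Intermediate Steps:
O(Y, D) = 13*Y
O(296, -40)/(-20386) = (13*296)/(-20386) = 3848*(-1/20386) = -1924/10193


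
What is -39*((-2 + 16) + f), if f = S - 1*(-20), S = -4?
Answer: -1170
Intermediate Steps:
f = 16 (f = -4 - 1*(-20) = -4 + 20 = 16)
-39*((-2 + 16) + f) = -39*((-2 + 16) + 16) = -39*(14 + 16) = -39*30 = -1170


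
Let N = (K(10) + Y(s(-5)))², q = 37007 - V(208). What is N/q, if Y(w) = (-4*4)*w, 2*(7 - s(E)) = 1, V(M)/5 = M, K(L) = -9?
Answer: 12769/35967 ≈ 0.35502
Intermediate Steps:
V(M) = 5*M
s(E) = 13/2 (s(E) = 7 - ½*1 = 7 - ½ = 13/2)
Y(w) = -16*w
q = 35967 (q = 37007 - 5*208 = 37007 - 1*1040 = 37007 - 1040 = 35967)
N = 12769 (N = (-9 - 16*13/2)² = (-9 - 104)² = (-113)² = 12769)
N/q = 12769/35967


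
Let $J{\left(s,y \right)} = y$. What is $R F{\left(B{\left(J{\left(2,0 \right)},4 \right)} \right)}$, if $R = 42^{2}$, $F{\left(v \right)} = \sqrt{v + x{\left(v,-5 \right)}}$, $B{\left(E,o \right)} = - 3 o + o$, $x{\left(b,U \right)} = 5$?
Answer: $1764 i \sqrt{3} \approx 3055.3 i$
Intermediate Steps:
$B{\left(E,o \right)} = - 2 o$
$F{\left(v \right)} = \sqrt{5 + v}$ ($F{\left(v \right)} = \sqrt{v + 5} = \sqrt{5 + v}$)
$R = 1764$
$R F{\left(B{\left(J{\left(2,0 \right)},4 \right)} \right)} = 1764 \sqrt{5 - 8} = 1764 \sqrt{-3} = 1764 i \sqrt{3}$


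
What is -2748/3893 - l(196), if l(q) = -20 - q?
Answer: 3660/17 ≈ 215.29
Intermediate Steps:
-2748/3893 - l(196) = -2748/3893 - (-20 - 1*196) = -2748*1/3893 - (-20 - 196) = -12/17 - 1*(-216) = -12/17 + 216 = 3660/17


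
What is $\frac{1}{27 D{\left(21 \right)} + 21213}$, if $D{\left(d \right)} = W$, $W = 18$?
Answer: $\frac{1}{21699} \approx 4.6085 \cdot 10^{-5}$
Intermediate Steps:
$D{\left(d \right)} = 18$
$\frac{1}{27 D{\left(21 \right)} + 21213} = \frac{1}{27 \cdot 18 + 21213} = \frac{1}{486 + 21213} = \frac{1}{21699}$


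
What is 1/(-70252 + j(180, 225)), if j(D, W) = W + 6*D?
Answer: -1/68947 ≈ -1.4504e-5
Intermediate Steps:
1/(-70252 + j(180, 225)) = 1/(-70252 + (225 + 6*180)) = 1/(-70252 + (225 + 1080)) = 1/(-70252 + 1305) = 1/(-68947) = -1/68947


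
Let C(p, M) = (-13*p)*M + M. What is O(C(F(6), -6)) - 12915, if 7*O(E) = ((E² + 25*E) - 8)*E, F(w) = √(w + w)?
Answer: 421383/7 + 11358048*√3/7 ≈ 2.8706e+6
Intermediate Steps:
F(w) = √2*√w (F(w) = √(2*w) = √2*√w)
C(p, M) = M - 13*M*p (C(p, M) = -13*M*p + M = M - 13*M*p)
O(E) = E*(-8 + E² + 25*E)/7 (O(E) = (((E² + 25*E) - 8)*E)/7 = ((-8 + E² + 25*E)*E)/7 = (E*(-8 + E² + 25*E))/7 = E*(-8 + E² + 25*E)/7)
O(C(F(6), -6)) - 12915 = (-6*(1 - 13*√2*√6))*(-8 + (-6*(1 - 13*√2*√6))² + 25*(-6*(1 - 13*√2*√6)))/7 - 12915 = (-6*(1 - 26*√3))*(-8 + (-6*(1 - 26*√3))² + 25*(-6*(1 - 26*√3)))/7 - 12915 = (-6 + 156*√3)*(-8 + (-6 + 156*√3)² + 25*(-6 + 156*√3))/7 - 12915 = (-6 + 156*√3)*(-8 + (-6 + 156*√3)² + (-150 + 3900*√3))/7 - 12915 = (-6 + 156*√3)*(-158 + (-6 + 156*√3)² + 3900*√3)/7 - 12915 = -12915 + (-6 + 156*√3)*(-158 + (-6 + 156*√3)² + 3900*√3)/7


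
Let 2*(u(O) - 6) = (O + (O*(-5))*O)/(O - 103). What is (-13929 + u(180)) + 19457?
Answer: 345208/77 ≈ 4483.2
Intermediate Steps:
u(O) = 6 + (O - 5*O**2)/(2*(-103 + O)) (u(O) = 6 + ((O + (O*(-5))*O)/(O - 103))/2 = 6 + ((O + (-5*O)*O)/(-103 + O))/2 = 6 + ((O - 5*O**2)/(-103 + O))/2 = 6 + (O - 5*O**2)/(2*(-103 + O)))
(-13929 + u(180)) + 19457 = (-13929 + (-1236 - 5*180**2 + 13*180)/(2*(-103 + 180))) + 19457 = (-13929 + (1/2)*(-1236 - 5*32400 + 2340)/77) + 19457 = (-13929 + (1/2)*(1/77)*(-1236 - 162000 + 2340)) + 19457 = (-13929 + (1/2)*(1/77)*(-160896)) + 19457 = (-13929 - 80448/77) + 19457 = -1152981/77 + 19457 = 345208/77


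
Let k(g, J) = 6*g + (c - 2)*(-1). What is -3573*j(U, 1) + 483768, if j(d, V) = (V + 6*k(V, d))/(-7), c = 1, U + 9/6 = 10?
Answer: 3540015/7 ≈ 5.0572e+5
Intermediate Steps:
U = 17/2 (U = -3/2 + 10 = 17/2 ≈ 8.5000)
k(g, J) = 1 + 6*g (k(g, J) = 6*g + (1 - 2)*(-1) = 6*g - 1*(-1) = 6*g + 1 = 1 + 6*g)
j(d, V) = -6/7 - 37*V/7 (j(d, V) = (V + 6*(1 + 6*V))/(-7) = (V + (6 + 36*V))*(-⅐) = (6 + 37*V)*(-⅐) = -6/7 - 37*V/7)
-3573*j(U, 1) + 483768 = -3573*(-6/7 - 37/7*1) + 483768 = -3573*(-6/7 - 37/7) + 483768 = -3573*(-43/7) + 483768 = 153639/7 + 483768 = 3540015/7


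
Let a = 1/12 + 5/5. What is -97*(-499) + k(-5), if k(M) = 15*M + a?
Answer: 579949/12 ≈ 48329.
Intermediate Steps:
a = 13/12 (a = 1*(1/12) + 5*(1/5) = 1/12 + 1 = 13/12 ≈ 1.0833)
k(M) = 13/12 + 15*M (k(M) = 15*M + 13/12 = 13/12 + 15*M)
-97*(-499) + k(-5) = -97*(-499) + (13/12 + 15*(-5)) = 48403 + (13/12 - 75) = 48403 - 887/12 = 579949/12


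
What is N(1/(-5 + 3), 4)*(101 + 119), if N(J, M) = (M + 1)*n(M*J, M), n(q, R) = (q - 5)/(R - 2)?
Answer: -3850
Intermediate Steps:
n(q, R) = (-5 + q)/(-2 + R)
N(J, M) = (1 + M)*(-5 + J*M)/(-2 + M) (N(J, M) = (M + 1)*((-5 + M*J)/(-2 + M)) = (1 + M)*((-5 + J*M)/(-2 + M)) = (1 + M)*(-5 + J*M)/(-2 + M))
N(1/(-5 + 3), 4)*(101 + 119) = ((1 + 4)*(-5 + 4/(-5 + 3))/(-2 + 4))*(101 + 119) = (5*(-5 + 4/(-2))/2)*220 = ((½)*5*(-5 - ½*4))*220 = ((½)*5*(-5 - 2))*220 = ((½)*5*(-7))*220 = -35/2*220 = -3850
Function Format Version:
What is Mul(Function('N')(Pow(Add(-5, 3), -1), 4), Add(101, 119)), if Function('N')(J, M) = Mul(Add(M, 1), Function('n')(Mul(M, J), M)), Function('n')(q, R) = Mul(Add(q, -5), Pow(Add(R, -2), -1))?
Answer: -3850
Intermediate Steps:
Function('n')(q, R) = Mul(Pow(Add(-2, R), -1), Add(-5, q)) (Function('n')(q, R) = Mul(Add(-5, q), Pow(Add(-2, R), -1)) = Mul(Pow(Add(-2, R), -1), Add(-5, q)))
Function('N')(J, M) = Mul(Pow(Add(-2, M), -1), Add(1, M), Add(-5, Mul(J, M))) (Function('N')(J, M) = Mul(Add(M, 1), Mul(Pow(Add(-2, M), -1), Add(-5, Mul(M, J)))) = Mul(Add(1, M), Mul(Pow(Add(-2, M), -1), Add(-5, Mul(J, M)))) = Mul(Pow(Add(-2, M), -1), Add(1, M), Add(-5, Mul(J, M))))
Mul(Function('N')(Pow(Add(-5, 3), -1), 4), Add(101, 119)) = Mul(Mul(Pow(Add(-2, 4), -1), Add(1, 4), Add(-5, Mul(Pow(Add(-5, 3), -1), 4))), Add(101, 119)) = Mul(Mul(Pow(2, -1), 5, Add(-5, Mul(Pow(-2, -1), 4))), 220) = Mul(Mul(Rational(1, 2), 5, Add(-5, Mul(Rational(-1, 2), 4))), 220) = Mul(Mul(Rational(1, 2), 5, Add(-5, -2)), 220) = Mul(Mul(Rational(1, 2), 5, -7), 220) = Mul(Rational(-35, 2), 220) = -3850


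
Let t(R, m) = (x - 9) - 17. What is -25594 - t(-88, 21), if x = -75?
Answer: -25493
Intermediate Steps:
t(R, m) = -101 (t(R, m) = (-75 - 9) - 17 = -84 - 17 = -101)
-25594 - t(-88, 21) = -25594 - 1*(-101) = -25594 + 101 = -25493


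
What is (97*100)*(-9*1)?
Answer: -87300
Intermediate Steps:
(97*100)*(-9*1) = 9700*(-9) = -87300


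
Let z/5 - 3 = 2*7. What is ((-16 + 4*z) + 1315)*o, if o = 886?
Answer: 1452154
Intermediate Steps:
z = 85 (z = 15 + 5*(2*7) = 15 + 5*14 = 15 + 70 = 85)
((-16 + 4*z) + 1315)*o = ((-16 + 4*85) + 1315)*886 = ((-16 + 340) + 1315)*886 = (324 + 1315)*886 = 1639*886 = 1452154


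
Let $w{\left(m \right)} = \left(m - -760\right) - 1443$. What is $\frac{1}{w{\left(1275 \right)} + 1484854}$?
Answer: $\frac{1}{1485446} \approx 6.732 \cdot 10^{-7}$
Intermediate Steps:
$w{\left(m \right)} = -683 + m$ ($w{\left(m \right)} = \left(m + 760\right) - 1443 = \left(760 + m\right) - 1443 = -683 + m$)
$\frac{1}{w{\left(1275 \right)} + 1484854} = \frac{1}{\left(-683 + 1275\right) + 1484854} = \frac{1}{592 + 1484854} = \frac{1}{1485446}$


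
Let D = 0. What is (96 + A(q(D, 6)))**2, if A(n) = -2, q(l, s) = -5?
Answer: 8836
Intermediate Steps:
(96 + A(q(D, 6)))**2 = (96 - 2)**2 = 94**2 = 8836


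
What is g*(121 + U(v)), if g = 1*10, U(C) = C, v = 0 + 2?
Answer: 1230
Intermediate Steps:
v = 2
g = 10
g*(121 + U(v)) = 10*(121 + 2) = 10*123 = 1230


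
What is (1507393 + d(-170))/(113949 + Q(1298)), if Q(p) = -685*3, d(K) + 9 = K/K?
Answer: 1507385/111894 ≈ 13.472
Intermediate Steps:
d(K) = -8 (d(K) = -9 + K/K = -9 + 1 = -8)
Q(p) = -2055
(1507393 + d(-170))/(113949 + Q(1298)) = (1507393 - 8)/(113949 - 2055) = 1507385/111894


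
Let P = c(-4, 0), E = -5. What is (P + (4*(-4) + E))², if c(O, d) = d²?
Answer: 441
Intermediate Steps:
P = 0 (P = 0² = 0)
(P + (4*(-4) + E))² = (0 + (4*(-4) - 5))² = (0 + (-16 - 5))² = (0 - 21)² = (-21)² = 441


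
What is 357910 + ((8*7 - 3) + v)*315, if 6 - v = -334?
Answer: 481705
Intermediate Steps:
v = 340 (v = 6 - 1*(-334) = 6 + 334 = 340)
357910 + ((8*7 - 3) + v)*315 = 357910 + ((8*7 - 3) + 340)*315 = 357910 + ((56 - 3) + 340)*315 = 357910 + (53 + 340)*315 = 357910 + 393*315 = 357910 + 123795 = 481705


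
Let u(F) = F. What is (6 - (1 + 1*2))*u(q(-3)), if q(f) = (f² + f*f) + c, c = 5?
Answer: 69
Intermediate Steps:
q(f) = 5 + 2*f² (q(f) = (f² + f*f) + 5 = (f² + f²) + 5 = 2*f² + 5 = 5 + 2*f²)
(6 - (1 + 1*2))*u(q(-3)) = (6 - (1 + 1*2))*(5 + 2*(-3)²) = (6 - (1 + 2))*(5 + 2*9) = (6 - 1*3)*(5 + 18) = (6 - 3)*23 = 3*23 = 69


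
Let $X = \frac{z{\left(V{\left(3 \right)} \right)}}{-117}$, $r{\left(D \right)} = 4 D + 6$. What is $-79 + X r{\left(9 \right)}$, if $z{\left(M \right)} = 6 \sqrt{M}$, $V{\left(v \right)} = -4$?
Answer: $-79 - \frac{56 i}{13} \approx -79.0 - 4.3077 i$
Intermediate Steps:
$r{\left(D \right)} = 6 + 4 D$
$X = - \frac{4 i}{39}$ ($X = \frac{6 \sqrt{-4}}{-117} = 6 \cdot 2 i \left(- \frac{1}{117}\right) = 12 i \left(- \frac{1}{117}\right) = - \frac{4 i}{39} \approx - 0.10256 i$)
$-79 + X r{\left(9 \right)} = -79 + - \frac{4 i}{39} \left(6 + 4 \cdot 9\right) = -79 + - \frac{4 i}{39} \left(6 + 36\right) = -79 + - \frac{4 i}{39} \cdot 42 = -79 - \frac{56 i}{13}$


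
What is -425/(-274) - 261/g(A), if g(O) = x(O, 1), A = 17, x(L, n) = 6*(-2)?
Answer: 12769/548 ≈ 23.301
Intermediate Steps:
x(L, n) = -12
g(O) = -12
-425/(-274) - 261/g(A) = -425/(-274) - 261/(-12) = -425*(-1/274) - 261*(-1/12) = 425/274 + 87/4 = 12769/548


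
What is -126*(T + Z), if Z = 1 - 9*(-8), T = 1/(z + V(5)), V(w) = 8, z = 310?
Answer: -487515/53 ≈ -9198.4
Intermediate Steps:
T = 1/318 (T = 1/(310 + 8) = 1/318 ≈ 0.0031447)
Z = 73 (Z = 1 + 72 = 73)
-126*(T + Z) = -126*(1/318 + 73) = -126*23215/318 = -487515/53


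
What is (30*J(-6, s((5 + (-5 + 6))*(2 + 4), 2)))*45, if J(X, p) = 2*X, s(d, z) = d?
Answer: -16200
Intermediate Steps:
(30*J(-6, s((5 + (-5 + 6))*(2 + 4), 2)))*45 = (30*(2*(-6)))*45 = (30*(-12))*45 = -360*45 = -16200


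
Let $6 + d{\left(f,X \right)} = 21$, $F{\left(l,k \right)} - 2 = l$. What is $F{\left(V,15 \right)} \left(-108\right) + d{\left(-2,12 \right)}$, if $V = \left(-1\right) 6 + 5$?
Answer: $-93$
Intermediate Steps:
$V = -1$ ($V = -6 + 5 = -1$)
$F{\left(l,k \right)} = 2 + l$
$d{\left(f,X \right)} = 15$ ($d{\left(f,X \right)} = -6 + 21 = 15$)
$F{\left(V,15 \right)} \left(-108\right) + d{\left(-2,12 \right)} = \left(2 - 1\right) \left(-108\right) + 15 = 1 \left(-108\right) + 15 = -108 + 15 = -93$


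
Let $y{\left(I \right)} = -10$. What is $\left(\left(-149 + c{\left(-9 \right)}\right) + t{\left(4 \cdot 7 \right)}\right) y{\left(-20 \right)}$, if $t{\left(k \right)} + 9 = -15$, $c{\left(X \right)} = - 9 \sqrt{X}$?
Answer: $1730 + 270 i \approx 1730.0 + 270.0 i$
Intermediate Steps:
$t{\left(k \right)} = -24$ ($t{\left(k \right)} = -9 - 15 = -24$)
$\left(\left(-149 + c{\left(-9 \right)}\right) + t{\left(4 \cdot 7 \right)}\right) y{\left(-20 \right)} = \left(\left(-149 - 9 \sqrt{-9}\right) - 24\right) \left(-10\right) = \left(\left(-149 - 9 \cdot 3 i\right) - 24\right) \left(-10\right) = \left(\left(-149 - 27 i\right) - 24\right) \left(-10\right) = \left(-173 - 27 i\right) \left(-10\right) = 1730 + 270 i$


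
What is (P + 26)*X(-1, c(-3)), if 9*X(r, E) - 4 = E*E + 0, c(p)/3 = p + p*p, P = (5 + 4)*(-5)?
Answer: -6232/9 ≈ -692.44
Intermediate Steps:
P = -45 (P = 9*(-5) = -45)
c(p) = 3*p + 3*p**2 (c(p) = 3*(p + p*p) = 3*(p + p**2) = 3*p + 3*p**2)
X(r, E) = 4/9 + E**2/9 (X(r, E) = 4/9 + (E*E + 0)/9 = 4/9 + (E**2 + 0)/9 = 4/9 + E**2/9)
(P + 26)*X(-1, c(-3)) = (-45 + 26)*(4/9 + (3*(-3)*(1 - 3))**2/9) = -19*(4/9 + (3*(-3)*(-2))**2/9) = -19*(4/9 + (1/9)*18**2) = -19*(4/9 + (1/9)*324) = -19*(4/9 + 36) = -19*328/9 = -6232/9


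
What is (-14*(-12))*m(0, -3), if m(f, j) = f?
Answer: 0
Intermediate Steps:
(-14*(-12))*m(0, -3) = -14*(-12)*0 = 168*0 = 0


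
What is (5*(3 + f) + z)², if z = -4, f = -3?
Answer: 16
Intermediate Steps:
(5*(3 + f) + z)² = (5*(3 - 3) - 4)² = (5*0 - 4)² = (0 - 4)² = (-4)² = 16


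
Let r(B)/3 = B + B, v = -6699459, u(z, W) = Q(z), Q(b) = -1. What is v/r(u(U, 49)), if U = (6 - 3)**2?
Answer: 2233153/2 ≈ 1.1166e+6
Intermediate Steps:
U = 9 (U = 3**2 = 9)
u(z, W) = -1
r(B) = 6*B (r(B) = 3*(B + B) = 3*(2*B) = 6*B)
v/r(u(U, 49)) = -6699459/(6*(-1)) = -6699459/(-6) = -6699459*(-1/6) = 2233153/2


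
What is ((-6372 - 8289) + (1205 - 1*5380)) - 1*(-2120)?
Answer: -16716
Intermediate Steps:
((-6372 - 8289) + (1205 - 1*5380)) - 1*(-2120) = (-14661 + (1205 - 5380)) + 2120 = (-14661 - 4175) + 2120 = -18836 + 2120 = -16716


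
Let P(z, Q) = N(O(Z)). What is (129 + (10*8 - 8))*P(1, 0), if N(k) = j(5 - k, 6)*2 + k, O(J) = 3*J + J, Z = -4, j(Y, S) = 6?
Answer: -804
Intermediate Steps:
O(J) = 4*J
N(k) = 12 + k (N(k) = 6*2 + k = 12 + k)
P(z, Q) = -4 (P(z, Q) = 12 + 4*(-4) = 12 - 16 = -4)
(129 + (10*8 - 8))*P(1, 0) = (129 + (10*8 - 8))*(-4) = (129 + (80 - 8))*(-4) = (129 + 72)*(-4) = 201*(-4) = -804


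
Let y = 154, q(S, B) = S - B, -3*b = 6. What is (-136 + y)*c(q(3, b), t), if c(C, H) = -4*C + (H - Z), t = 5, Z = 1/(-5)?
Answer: -1332/5 ≈ -266.40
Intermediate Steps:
b = -2 (b = -⅓*6 = -2)
Z = -⅕ ≈ -0.20000
c(C, H) = ⅕ + H - 4*C (c(C, H) = -4*C + (H - 1*(-⅕)) = -4*C + (H + ⅕) = -4*C + (⅕ + H) = ⅕ + H - 4*C)
(-136 + y)*c(q(3, b), t) = (-136 + 154)*(⅕ + 5 - 4*(3 - 1*(-2))) = 18*(⅕ + 5 - 4*(3 + 2)) = 18*(⅕ + 5 - 4*5) = 18*(⅕ + 5 - 20) = 18*(-74/5) = -1332/5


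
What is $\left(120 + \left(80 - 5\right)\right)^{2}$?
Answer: $38025$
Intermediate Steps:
$\left(120 + \left(80 - 5\right)\right)^{2} = \left(120 + 75\right)^{2} = 195^{2} = 38025$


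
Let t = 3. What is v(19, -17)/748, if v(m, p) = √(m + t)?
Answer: √22/748 ≈ 0.0062706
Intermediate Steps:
v(m, p) = √(3 + m) (v(m, p) = √(m + 3) = √(3 + m))
v(19, -17)/748 = √(3 + 19)/748 = √22*(1/748) = √22/748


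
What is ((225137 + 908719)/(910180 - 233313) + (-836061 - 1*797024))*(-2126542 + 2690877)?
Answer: -623804741283827065/676867 ≈ -9.2161e+11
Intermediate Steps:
((225137 + 908719)/(910180 - 233313) + (-836061 - 1*797024))*(-2126542 + 2690877) = (1133856/676867 + (-836061 - 797024))*564335 = (1133856*(1/676867) - 1633085)*564335 = (1133856/676867 - 1633085)*564335 = -1105380210839/676867*564335 = -623804741283827065/676867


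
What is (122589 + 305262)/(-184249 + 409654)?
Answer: 47539/25045 ≈ 1.8981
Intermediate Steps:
(122589 + 305262)/(-184249 + 409654) = 427851/225405 = 427851*(1/225405) = 47539/25045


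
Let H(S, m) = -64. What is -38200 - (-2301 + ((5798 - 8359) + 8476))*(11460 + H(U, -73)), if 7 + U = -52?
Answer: -41223344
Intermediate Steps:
U = -59 (U = -7 - 52 = -59)
-38200 - (-2301 + ((5798 - 8359) + 8476))*(11460 + H(U, -73)) = -38200 - (-2301 + ((5798 - 8359) + 8476))*(11460 - 64) = -38200 - (-2301 + (-2561 + 8476))*11396 = -38200 - (-2301 + 5915)*11396 = -38200 - 3614*11396 = -38200 - 1*41185144 = -38200 - 41185144 = -41223344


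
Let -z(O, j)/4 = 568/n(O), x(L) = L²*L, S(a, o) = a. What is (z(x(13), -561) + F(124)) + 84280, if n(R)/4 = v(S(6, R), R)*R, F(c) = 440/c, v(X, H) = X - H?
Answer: 12576996506938/149222437 ≈ 84284.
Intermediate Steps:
x(L) = L³
n(R) = 4*R*(6 - R) (n(R) = 4*((6 - R)*R) = 4*(R*(6 - R)) = 4*R*(6 - R))
z(O, j) = -568/(O*(6 - O)) (z(O, j) = -2272/(4*O*(6 - O)) = -2272*1/(4*O*(6 - O)) = -568/(O*(6 - O)))
(z(x(13), -561) + F(124)) + 84280 = (568/((13³)*(-6 + 13³)) + 440/124) + 84280 = (568/(2197*(-6 + 2197)) + 440*(1/124)) + 84280 = (568*(1/2197)/2191 + 110/31) + 84280 = (568*(1/2197)*(1/2191) + 110/31) + 84280 = (568/4813627 + 110/31) + 84280 = 529516578/149222437 + 84280 = 12576996506938/149222437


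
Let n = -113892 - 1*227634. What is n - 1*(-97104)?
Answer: -244422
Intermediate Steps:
n = -341526 (n = -113892 - 227634 = -341526)
n - 1*(-97104) = -341526 - 1*(-97104) = -341526 + 97104 = -244422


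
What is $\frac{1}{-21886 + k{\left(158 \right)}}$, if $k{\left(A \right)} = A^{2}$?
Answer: $\frac{1}{3078} \approx 0.00032489$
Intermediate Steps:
$\frac{1}{-21886 + k{\left(158 \right)}} = \frac{1}{-21886 + 158^{2}} = \frac{1}{-21886 + 24964} = \frac{1}{3078}$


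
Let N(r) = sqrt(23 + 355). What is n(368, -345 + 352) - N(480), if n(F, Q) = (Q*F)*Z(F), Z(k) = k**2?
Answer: 348852224 - 3*sqrt(42) ≈ 3.4885e+8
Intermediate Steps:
N(r) = 3*sqrt(42) (N(r) = sqrt(378) = 3*sqrt(42))
n(F, Q) = Q*F**3 (n(F, Q) = (Q*F)*F**2 = (F*Q)*F**2 = Q*F**3)
n(368, -345 + 352) - N(480) = (-345 + 352)*368**3 - 3*sqrt(42) = 7*49836032 - 3*sqrt(42) = 348852224 - 3*sqrt(42)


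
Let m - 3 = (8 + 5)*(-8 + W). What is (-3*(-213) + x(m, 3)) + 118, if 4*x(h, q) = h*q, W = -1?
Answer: 1343/2 ≈ 671.50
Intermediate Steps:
m = -114 (m = 3 + (8 + 5)*(-8 - 1) = 3 + 13*(-9) = 3 - 117 = -114)
x(h, q) = h*q/4 (x(h, q) = (h*q)/4 = h*q/4)
(-3*(-213) + x(m, 3)) + 118 = (-3*(-213) + (1/4)*(-114)*3) + 118 = (639 - 171/2) + 118 = 1107/2 + 118 = 1343/2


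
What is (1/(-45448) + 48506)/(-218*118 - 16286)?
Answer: -2204500687/1909270480 ≈ -1.1546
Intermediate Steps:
(1/(-45448) + 48506)/(-218*118 - 16286) = (-1/45448 + 48506)/(-25724 - 16286) = (2204500687/45448)/(-42010) = (2204500687/45448)*(-1/42010) = -2204500687/1909270480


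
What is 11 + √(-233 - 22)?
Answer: 11 + I*√255 ≈ 11.0 + 15.969*I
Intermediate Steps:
11 + √(-233 - 22) = 11 + √(-255) = 11 + I*√255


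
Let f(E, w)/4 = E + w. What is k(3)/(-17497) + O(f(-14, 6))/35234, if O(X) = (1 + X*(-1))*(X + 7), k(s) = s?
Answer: -14540727/616489298 ≈ -0.023586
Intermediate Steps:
f(E, w) = 4*E + 4*w (f(E, w) = 4*(E + w) = 4*E + 4*w)
O(X) = (1 - X)*(7 + X)
k(3)/(-17497) + O(f(-14, 6))/35234 = 3/(-17497) + (7 - (4*(-14) + 4*6)² - 6*(4*(-14) + 4*6))/35234 = 3*(-1/17497) + (7 - (-56 + 24)² - 6*(-56 + 24))*(1/35234) = -3/17497 + (7 - 1*(-32)² - 6*(-32))*(1/35234) = -3/17497 + (7 - 1*1024 + 192)*(1/35234) = -3/17497 + (7 - 1024 + 192)*(1/35234) = -3/17497 - 825*1/35234 = -3/17497 - 825/35234 = -14540727/616489298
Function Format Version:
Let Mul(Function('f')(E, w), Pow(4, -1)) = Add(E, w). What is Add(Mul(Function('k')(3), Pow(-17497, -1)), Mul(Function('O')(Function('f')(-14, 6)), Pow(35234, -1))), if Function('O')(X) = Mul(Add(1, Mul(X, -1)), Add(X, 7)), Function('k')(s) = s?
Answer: Rational(-14540727, 616489298) ≈ -0.023586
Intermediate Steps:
Function('f')(E, w) = Add(Mul(4, E), Mul(4, w)) (Function('f')(E, w) = Mul(4, Add(E, w)) = Add(Mul(4, E), Mul(4, w)))
Function('O')(X) = Mul(Add(1, Mul(-1, X)), Add(7, X))
Add(Mul(Function('k')(3), Pow(-17497, -1)), Mul(Function('O')(Function('f')(-14, 6)), Pow(35234, -1))) = Add(Mul(3, Pow(-17497, -1)), Mul(Add(7, Mul(-1, Pow(Add(Mul(4, -14), Mul(4, 6)), 2)), Mul(-6, Add(Mul(4, -14), Mul(4, 6)))), Pow(35234, -1))) = Add(Mul(3, Rational(-1, 17497)), Mul(Add(7, Mul(-1, Pow(Add(-56, 24), 2)), Mul(-6, Add(-56, 24))), Rational(1, 35234))) = Add(Rational(-3, 17497), Mul(Add(7, Mul(-1, Pow(-32, 2)), Mul(-6, -32)), Rational(1, 35234))) = Add(Rational(-3, 17497), Mul(Add(7, Mul(-1, 1024), 192), Rational(1, 35234))) = Add(Rational(-3, 17497), Mul(Add(7, -1024, 192), Rational(1, 35234))) = Add(Rational(-3, 17497), Mul(-825, Rational(1, 35234))) = Add(Rational(-3, 17497), Rational(-825, 35234)) = Rational(-14540727, 616489298)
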